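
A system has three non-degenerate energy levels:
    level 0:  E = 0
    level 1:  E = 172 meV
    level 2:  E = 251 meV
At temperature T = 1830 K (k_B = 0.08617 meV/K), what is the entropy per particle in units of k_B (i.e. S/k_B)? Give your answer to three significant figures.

0.880

k_BT = 0.08617 × 1830 K = 157.69 meV.
Eᵢ/kT = 0, 1.0907, 1.5917.
Z = Σ e^(−Eᵢ/kT) = e^(−0) + e^(−1.0907) + e^(−1.5917) = 1.0000 + 0.33598 + 0.20358 = 1.5396.
⟨E⟩ = Σ EᵢPᵢ = 70.724 meV.
S/k_B = ln Z + ⟨E⟩/kT = ln(1.5396) + 70.724/157.69 = 0.43152 + 0.44850 = 0.880.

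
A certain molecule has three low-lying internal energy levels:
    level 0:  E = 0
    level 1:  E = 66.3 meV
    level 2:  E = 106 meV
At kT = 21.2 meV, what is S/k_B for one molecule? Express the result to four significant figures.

Eᵢ/kT = 0, 3.12736, 5.00000.
Z = Σ e^(−Eᵢ/kT) = e^(−0) + e^(−3.12736) + e^(−5.00000) = 1.00000 + 0.0438334 + 0.00673795 = 1.05057.
⟨E⟩ = Σ EᵢPᵢ = 3.44611 meV.
S/k_B = ln Z + ⟨E⟩/kT = ln(1.05057) + 3.44611/21.2 = 0.0493329 + 0.162552 = 0.2119.

0.2119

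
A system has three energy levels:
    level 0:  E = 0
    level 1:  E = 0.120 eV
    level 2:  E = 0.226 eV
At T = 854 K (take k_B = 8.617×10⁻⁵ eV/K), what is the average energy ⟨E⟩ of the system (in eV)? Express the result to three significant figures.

k_BT = 8.617×10⁻⁵ × 854 K = 0.073589 eV.
Eᵢ/kT = 0, 1.6307, 3.0711.
Z = Σ e^(−Eᵢ/kT) = e^(−0) + e^(−1.6307) + e^(−3.0711) = 1.0000 + 0.19579 + 0.046370 = 1.2422.
⟨E⟩ = Σ Eᵢ e^(−Eᵢ/kT) / Z = (0·1.0000 + 0.120·0.19579 + 0.226·0.046370) / 1.2422 = 0.0274 eV.

0.0274 eV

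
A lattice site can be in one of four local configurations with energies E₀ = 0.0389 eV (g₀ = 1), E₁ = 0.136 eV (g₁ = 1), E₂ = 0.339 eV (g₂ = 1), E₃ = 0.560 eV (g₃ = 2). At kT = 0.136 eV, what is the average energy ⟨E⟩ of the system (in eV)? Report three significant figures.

Eᵢ/kT = 0.28603, 1.0000, 2.4926, 4.1176.
Z = Σ gᵢe^(−Eᵢ/kT) = 1·e^(−0.28603) + 1·e^(−1.0000) + 1·e^(−2.4926) + 2·e^(−4.1176) = 0.75124 + 0.36788 + 0.082695 + 0.032567 = 1.2344.
⟨E⟩ = Σ Eᵢ gᵢe^(−Eᵢ/kT) / Z = (0.0389·0.75124 + 0.136·0.36788 + 0.339·0.082695 + 0.560·0.032567) / 1.2344 = 0.102 eV.

0.102 eV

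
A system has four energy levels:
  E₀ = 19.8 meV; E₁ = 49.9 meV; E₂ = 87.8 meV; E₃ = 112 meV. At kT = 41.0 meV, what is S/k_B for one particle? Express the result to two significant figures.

Eᵢ/kT = 0.4829, 1.217, 2.141, 2.732.
Z = Σ e^(−Eᵢ/kT) = e^(−0.4829) + e^(−1.217) + e^(−2.141) + e^(−2.732) = 0.6170 + 0.2961 + 0.1175 + 0.06509 = 1.096.
⟨E⟩ = Σ EᵢPᵢ = 40.69 meV.
S/k_B = ln Z + ⟨E⟩/kT = ln(1.096) + 40.69/41.0 = 0.09167 + 0.9924 = 1.1.

1.1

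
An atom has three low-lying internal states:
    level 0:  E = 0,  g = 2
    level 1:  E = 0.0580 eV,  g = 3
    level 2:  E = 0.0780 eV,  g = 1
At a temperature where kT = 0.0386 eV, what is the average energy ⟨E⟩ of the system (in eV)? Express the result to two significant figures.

Eᵢ/kT = 0, 1.503, 2.021.
Z = Σ gᵢe^(−Eᵢ/kT) = 2·e^(−0) + 3·e^(−1.503) + 1·e^(−2.021) = 2.000 + 0.6674 + 0.1325 = 2.800.
⟨E⟩ = Σ Eᵢ gᵢe^(−Eᵢ/kT) / Z = (0·2.000 + 0.0580·0.6674 + 0.0780·0.1325) / 2.800 = 0.018 eV.

0.018 eV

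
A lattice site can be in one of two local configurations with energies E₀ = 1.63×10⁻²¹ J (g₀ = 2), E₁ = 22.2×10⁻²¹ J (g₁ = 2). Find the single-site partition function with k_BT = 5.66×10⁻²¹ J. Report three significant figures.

Eᵢ/kT = 0.28799, 3.9223.
Z = Σ gᵢe^(−Eᵢ/kT) = 2·e^(−0.28799) + 2·e^(−3.9223) = 1.4995 + 0.039591 = 1.5391.

Z = 1.54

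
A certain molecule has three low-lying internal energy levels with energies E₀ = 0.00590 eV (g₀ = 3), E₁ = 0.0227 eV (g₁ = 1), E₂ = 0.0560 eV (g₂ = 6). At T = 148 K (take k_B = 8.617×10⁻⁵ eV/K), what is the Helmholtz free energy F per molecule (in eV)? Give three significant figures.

-0.00965 eV

k_BT = 8.617×10⁻⁵ × 148 K = 0.012753 eV.
Eᵢ/kT = 0.46264, 1.7800, 4.3911.
Z = Σ gᵢe^(−Eᵢ/kT) = 3·e^(−0.46264) + 1·e^(−1.7800) + 6·e^(−4.3911) = 1.8889 + 0.16864 + 0.074323 = 2.1319.
F = −kT ln Z = −0.012753 × ln(2.1319) = −0.012753 × 0.75701 = -0.00965 eV.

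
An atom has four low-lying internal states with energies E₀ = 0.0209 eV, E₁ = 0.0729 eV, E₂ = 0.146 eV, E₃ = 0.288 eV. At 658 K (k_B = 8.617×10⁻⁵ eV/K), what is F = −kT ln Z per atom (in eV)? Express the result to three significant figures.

-0.00279 eV

k_BT = 8.617×10⁻⁵ × 658 K = 0.056700 eV.
Eᵢ/kT = 0.36861, 1.2857, 2.5750, 5.0794.
Z = Σ e^(−Eᵢ/kT) = e^(−0.36861) + e^(−1.2857) + e^(−2.5750) + e^(−5.0794) = 0.69170 + 0.27646 + 0.076154 + 0.0062236 = 1.0505.
F = −kT ln Z = −0.056700 × ln(1.0505) = −0.056700 × 0.049266 = -0.00279 eV.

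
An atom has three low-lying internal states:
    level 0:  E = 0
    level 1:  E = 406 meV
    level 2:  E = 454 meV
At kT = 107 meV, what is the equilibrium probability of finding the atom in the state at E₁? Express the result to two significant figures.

Eᵢ/kT = 0, 3.794, 4.243.
Z = Σ e^(−Eᵢ/kT) = e^(−0) + e^(−3.794) + e^(−4.243) = 1.000 + 0.02251 + 0.01436 = 1.037.
P₁ = e^(−E₁/kT) / Z = 0.02251/1.037 = 0.022.

0.022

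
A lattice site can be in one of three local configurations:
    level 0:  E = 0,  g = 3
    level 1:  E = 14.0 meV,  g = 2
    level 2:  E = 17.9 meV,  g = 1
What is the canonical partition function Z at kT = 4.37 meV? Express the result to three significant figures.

Eᵢ/kT = 0, 3.2037, 4.0961.
Z = Σ gᵢe^(−Eᵢ/kT) = 3·e^(−0) + 2·e^(−3.2037) + 1·e^(−4.0961) = 3.0000 + 0.081223 + 0.016637 = 3.0979.

Z = 3.10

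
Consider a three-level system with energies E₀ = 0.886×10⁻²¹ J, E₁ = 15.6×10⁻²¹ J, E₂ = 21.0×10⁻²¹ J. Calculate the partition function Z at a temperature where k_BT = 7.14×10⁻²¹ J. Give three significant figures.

Z = 1.05

Eᵢ/kT = 0.12409, 2.1849, 2.9412.
Z = Σ e^(−Eᵢ/kT) = e^(−0.12409) + e^(−2.1849) + e^(−2.9412) = 0.88330 + 0.11249 + 0.052802 = 1.0486.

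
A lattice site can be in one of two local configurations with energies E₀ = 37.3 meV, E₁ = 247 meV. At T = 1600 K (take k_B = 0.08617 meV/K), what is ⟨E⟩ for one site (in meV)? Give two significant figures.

k_BT = 0.08617 × 1600 K = 137.9 meV.
Eᵢ/kT = 0.2705, 1.791.
Z = Σ e^(−Eᵢ/kT) = e^(−0.2705) + e^(−1.791) = 0.7630 + 0.1668 = 0.9298.
⟨E⟩ = Σ Eᵢ e^(−Eᵢ/kT) / Z = (37.3·0.7630 + 247·0.1668) / 0.9298 = 75 meV.

75 meV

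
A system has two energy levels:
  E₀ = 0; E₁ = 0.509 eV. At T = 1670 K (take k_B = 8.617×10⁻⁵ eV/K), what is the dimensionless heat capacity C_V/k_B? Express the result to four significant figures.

k_BT = 8.617×10⁻⁵ × 1670 K = 0.143904 eV.
Eᵢ/kT = 0, 3.53708.
Z = Σ e^(−Eᵢ/kT) = e^(−0) + e^(−3.53708) = 1.00000 + 0.0290982 = 1.02910.
⟨E⟩ = 0.0143922 eV, ⟨E²⟩ = 0.00732562 eV².
C_V/k_B = (⟨E²⟩ − ⟨E⟩²)/(kT)² = (0.00732562 − 0.000207135)/0.0207084 = 0.3437.

0.3437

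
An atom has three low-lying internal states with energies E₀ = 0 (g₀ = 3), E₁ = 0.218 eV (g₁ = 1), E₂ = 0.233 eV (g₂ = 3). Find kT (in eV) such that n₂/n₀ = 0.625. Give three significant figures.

n₂/n₀ = (g₂/g₀) exp[−(E₂−E₀)/kT] = 0.625.
⇒ (E₂−E₀)/kT = ln((3/3)/0.625) = ln(1.6000) = 0.47000.
kT = 0.233 eV / 0.47000 = 0.496 eV.

0.496 eV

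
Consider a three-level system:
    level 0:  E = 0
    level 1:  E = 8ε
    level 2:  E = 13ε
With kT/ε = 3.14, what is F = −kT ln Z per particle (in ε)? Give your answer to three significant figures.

Eᵢ/kT = 0, 2.5478, 4.1401.
Z = Σ e^(−Eᵢ/kT) = e^(−0) + e^(−2.5478) + e^(−4.1401) = 1.0000 + 0.078254 + 0.015921 = 1.0942.
F = −kT ln Z = −3.14 × ln(1.0942) = −3.14 × 0.090024 = -0.283 ε.

-0.283 ε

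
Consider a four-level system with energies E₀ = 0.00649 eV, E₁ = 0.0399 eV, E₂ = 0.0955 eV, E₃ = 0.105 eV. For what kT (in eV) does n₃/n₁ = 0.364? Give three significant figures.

n₃/n₁ = exp[−(E₃−E₁)/kT] = 0.364.
⇒ (E₃−E₁)/kT = ln(1/0.364) = ln(2.7473) = 1.0106.
kT = 0.0651 eV / 1.0106 = 0.0644 eV.

0.0644 eV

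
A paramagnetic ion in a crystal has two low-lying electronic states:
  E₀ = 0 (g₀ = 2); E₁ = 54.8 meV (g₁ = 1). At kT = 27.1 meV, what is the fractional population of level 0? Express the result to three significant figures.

Eᵢ/kT = 0, 2.0221.
Z = Σ gᵢe^(−Eᵢ/kT) = 2·e^(−0) + 1·e^(−2.0221) = 2.0000 + 0.13238 = 2.1324.
P₀ = g₀ e^(−E₀/kT) / Z = 2.0000/2.1324 = 0.938.

0.938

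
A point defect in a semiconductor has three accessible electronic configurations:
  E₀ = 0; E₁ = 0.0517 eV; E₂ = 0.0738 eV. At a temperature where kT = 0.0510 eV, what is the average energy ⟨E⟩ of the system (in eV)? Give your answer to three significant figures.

Eᵢ/kT = 0, 1.0137, 1.4471.
Z = Σ e^(−Eᵢ/kT) = e^(−0) + e^(−1.0137) + e^(−1.4471) = 1.0000 + 0.36287 + 0.23525 = 1.5981.
⟨E⟩ = Σ Eᵢ e^(−Eᵢ/kT) / Z = (0·1.0000 + 0.0517·0.36287 + 0.0738·0.23525) / 1.5981 = 0.0226 eV.

0.0226 eV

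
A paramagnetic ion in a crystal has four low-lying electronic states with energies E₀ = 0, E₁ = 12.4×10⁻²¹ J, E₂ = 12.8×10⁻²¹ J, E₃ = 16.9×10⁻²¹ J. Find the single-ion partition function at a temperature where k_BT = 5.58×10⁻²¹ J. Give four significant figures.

Eᵢ/kT = 0, 2.22222, 2.29391, 3.02867.
Z = Σ e^(−Eᵢ/kT) = e^(−0) + e^(−2.22222) + e^(−2.29391) + e^(−3.02867) = 1.00000 + 0.108368 + 0.100871 + 0.0483799 = 1.25762.

Z = 1.258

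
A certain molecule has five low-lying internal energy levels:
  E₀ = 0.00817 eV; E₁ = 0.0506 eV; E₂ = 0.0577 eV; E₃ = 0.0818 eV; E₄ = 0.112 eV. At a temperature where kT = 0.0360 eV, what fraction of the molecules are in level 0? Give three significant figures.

0.573

Eᵢ/kT = 0.22694, 1.4056, 1.6028, 2.2722, 3.1111.
Z = Σ e^(−Eᵢ/kT) = e^(−0.22694) + e^(−1.4056) + e^(−1.6028) + e^(−2.2722) + e^(−3.1111) = 0.79697 + 0.24522 + 0.20133 + 0.10309 + 0.044552 = 1.3912.
P₀ = e^(−E₀/kT) / Z = 0.79697/1.3912 = 0.573.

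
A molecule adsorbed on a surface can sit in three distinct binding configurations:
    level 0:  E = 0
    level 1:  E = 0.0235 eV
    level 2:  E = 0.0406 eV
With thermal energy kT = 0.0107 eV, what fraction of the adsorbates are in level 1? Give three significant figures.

0.0981

Eᵢ/kT = 0, 2.1963, 3.7944.
Z = Σ e^(−Eᵢ/kT) = e^(−0) + e^(−2.1963) + e^(−3.7944) = 1.0000 + 0.11121 + 0.022496 = 1.1337.
P₁ = e^(−E₁/kT) / Z = 0.11121/1.1337 = 0.0981.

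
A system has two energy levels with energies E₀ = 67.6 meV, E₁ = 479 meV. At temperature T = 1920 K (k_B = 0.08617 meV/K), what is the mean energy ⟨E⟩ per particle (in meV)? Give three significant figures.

99.2 meV

k_BT = 0.08617 × 1920 K = 165.45 meV.
Eᵢ/kT = 0.40858, 2.8951.
Z = Σ e^(−Eᵢ/kT) = e^(−0.40858) + e^(−2.8951) = 0.66459 + 0.055293 = 0.71988.
⟨E⟩ = Σ Eᵢ e^(−Eᵢ/kT) / Z = (67.6·0.66459 + 479·0.055293) / 0.71988 = 99.2 meV.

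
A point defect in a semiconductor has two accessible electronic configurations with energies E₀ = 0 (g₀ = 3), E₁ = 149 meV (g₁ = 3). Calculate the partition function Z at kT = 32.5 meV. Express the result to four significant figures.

Z = 3.031

Eᵢ/kT = 0, 4.58462.
Z = Σ gᵢe^(−Eᵢ/kT) = 3·e^(−0) + 3·e^(−4.58462) = 3.00000 + 0.0306229 = 3.03062.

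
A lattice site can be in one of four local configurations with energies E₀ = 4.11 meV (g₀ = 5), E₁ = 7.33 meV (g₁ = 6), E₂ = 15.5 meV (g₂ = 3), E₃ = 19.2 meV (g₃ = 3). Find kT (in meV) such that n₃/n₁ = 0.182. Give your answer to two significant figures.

n₃/n₁ = (g₃/g₁) exp[−(E₃−E₁)/kT] = 0.182.
⇒ (E₃−E₁)/kT = ln((3/6)/0.182) = ln(2.747) = 1.011.
kT = 11.87 meV / 1.011 = 12 meV.

12 meV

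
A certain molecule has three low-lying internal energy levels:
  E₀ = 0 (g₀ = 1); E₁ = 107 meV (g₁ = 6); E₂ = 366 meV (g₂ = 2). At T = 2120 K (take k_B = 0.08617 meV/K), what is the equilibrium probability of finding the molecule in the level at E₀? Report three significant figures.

k_BT = 0.08617 × 2120 K = 182.68 meV.
Eᵢ/kT = 0, 0.58572, 2.0035.
Z = Σ gᵢe^(−Eᵢ/kT) = 1·e^(−0) + 6·e^(−0.58572) + 2·e^(−2.0035) = 1.0000 + 3.3402 + 0.26972 = 4.6099.
P₀ = g₀ e^(−E₀/kT) / Z = 1.0000/4.6099 = 0.217.

0.217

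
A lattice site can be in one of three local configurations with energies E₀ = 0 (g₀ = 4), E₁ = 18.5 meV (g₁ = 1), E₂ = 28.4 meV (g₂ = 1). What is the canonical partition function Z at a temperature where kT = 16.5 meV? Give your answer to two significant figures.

Eᵢ/kT = 0, 1.121, 1.721.
Z = Σ gᵢe^(−Eᵢ/kT) = 4·e^(−0) + 1·e^(−1.121) + 1·e^(−1.721) = 4.000 + 0.3260 + 0.1789 = 4.505.

Z = 4.5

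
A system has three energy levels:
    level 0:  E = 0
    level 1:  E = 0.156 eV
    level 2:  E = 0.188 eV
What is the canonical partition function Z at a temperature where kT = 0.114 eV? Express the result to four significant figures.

Eᵢ/kT = 0, 1.36842, 1.64912.
Z = Σ e^(−Eᵢ/kT) = e^(−0) + e^(−1.36842) + e^(−1.64912) = 1.00000 + 0.254509 + 0.192219 = 1.44673.

Z = 1.447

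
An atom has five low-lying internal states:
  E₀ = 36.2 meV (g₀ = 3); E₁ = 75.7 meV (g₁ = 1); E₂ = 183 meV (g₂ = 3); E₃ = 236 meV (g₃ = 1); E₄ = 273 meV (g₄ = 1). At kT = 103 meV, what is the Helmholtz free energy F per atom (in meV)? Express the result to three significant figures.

Eᵢ/kT = 0.35146, 0.73495, 1.7767, 2.2913, 2.6505.
Z = Σ gᵢe^(−Eᵢ/kT) = 3·e^(−0.35146) + 1·e^(−0.73495) + 3·e^(−1.7767) + 1·e^(−2.2913) + 1·e^(−2.6505) = 2.1110 + 0.47953 + 0.50759 + 0.10113 + 0.070616 = 3.2699.
F = −kT ln Z = −103 × ln(3.2699) = −103 × 1.1848 = -122 meV.

-122 meV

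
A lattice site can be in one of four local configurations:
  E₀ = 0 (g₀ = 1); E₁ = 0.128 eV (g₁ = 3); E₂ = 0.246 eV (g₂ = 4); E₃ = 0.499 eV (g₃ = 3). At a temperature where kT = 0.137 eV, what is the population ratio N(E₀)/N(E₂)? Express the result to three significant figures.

n₀/n₂ = (g₀/g₂) exp[−(E₀−E₂)/kT] = (1/4) × exp(−(-0.246 eV)/(0.137 eV)) = (1/4) × exp(1.7956) = 1.51.

1.51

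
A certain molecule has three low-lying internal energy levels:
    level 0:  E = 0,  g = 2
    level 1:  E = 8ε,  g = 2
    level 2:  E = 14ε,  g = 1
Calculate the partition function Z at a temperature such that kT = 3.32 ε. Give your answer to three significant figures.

Z = 2.19

Eᵢ/kT = 0, 2.4096, 4.2169.
Z = Σ gᵢe^(−Eᵢ/kT) = 2·e^(−0) + 2·e^(−2.4096) + 1·e^(−4.2169) = 2.0000 + 0.17970 + 0.014744 = 2.1944.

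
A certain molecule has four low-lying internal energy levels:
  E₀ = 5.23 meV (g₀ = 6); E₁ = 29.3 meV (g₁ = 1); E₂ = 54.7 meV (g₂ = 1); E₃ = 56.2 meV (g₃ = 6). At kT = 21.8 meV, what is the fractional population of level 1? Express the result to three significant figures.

Eᵢ/kT = 0.23991, 1.3440, 2.5092, 2.5780.
Z = Σ gᵢe^(−Eᵢ/kT) = 6·e^(−0.23991) + 1·e^(−1.3440) + 1·e^(−2.5092) + 6·e^(−2.5780) = 4.7202 + 0.26080 + 0.081333 + 0.45555 = 5.5179.
P₁ = g₁ e^(−E₁/kT) / Z = 0.26080/5.5179 = 0.0473.

0.0473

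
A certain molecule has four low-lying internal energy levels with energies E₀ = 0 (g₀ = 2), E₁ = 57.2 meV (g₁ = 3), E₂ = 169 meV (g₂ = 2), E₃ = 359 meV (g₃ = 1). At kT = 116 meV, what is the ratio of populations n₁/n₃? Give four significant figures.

n₁/n₃ = (g₁/g₃) exp[−(E₁−E₃)/kT] = (3/1) × exp(−(-301.8 meV)/(116 meV)) = (3/1) × exp(2.60172) = 40.46.

40.46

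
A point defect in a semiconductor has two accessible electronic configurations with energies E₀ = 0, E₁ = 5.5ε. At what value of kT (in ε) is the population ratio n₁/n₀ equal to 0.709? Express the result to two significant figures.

16 ε

n₁/n₀ = exp[−(E₁−E₀)/kT] = 0.709.
⇒ (E₁−E₀)/kT = ln(1/0.709) = ln(1.410) = 0.3436.
kT = 5.5ε / 0.3436 = 16 ε.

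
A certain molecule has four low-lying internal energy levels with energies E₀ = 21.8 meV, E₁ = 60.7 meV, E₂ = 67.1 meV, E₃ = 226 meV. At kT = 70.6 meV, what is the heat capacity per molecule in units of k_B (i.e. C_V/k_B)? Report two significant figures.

0.25

Eᵢ/kT = 0.3088, 0.8598, 0.9504, 3.201.
Z = Σ e^(−Eᵢ/kT) = e^(−0.3088) + e^(−0.8598) + e^(−0.9504) + e^(−3.201) = 0.7343 + 0.4232 + 0.3866 + 0.04072 = 1.585.
⟨E⟩ = 48.48 meV, ⟨E²⟩ = 3614 meV².
C_V/k_B = (⟨E²⟩ − ⟨E⟩²)/(kT)² = (3614 − 2350)/4984 = 0.25.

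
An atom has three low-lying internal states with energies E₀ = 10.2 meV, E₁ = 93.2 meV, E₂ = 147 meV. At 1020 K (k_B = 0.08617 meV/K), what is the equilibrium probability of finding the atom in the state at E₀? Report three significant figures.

k_BT = 0.08617 × 1020 K = 87.893 meV.
Eᵢ/kT = 0.11605, 1.0604, 1.6725.
Z = Σ e^(−Eᵢ/kT) = e^(−0.11605) + e^(−1.0604) + e^(−1.6725) = 0.89043 + 0.34632 + 0.18778 = 1.4245.
P₀ = e^(−E₀/kT) / Z = 0.89043/1.4245 = 0.625.

0.625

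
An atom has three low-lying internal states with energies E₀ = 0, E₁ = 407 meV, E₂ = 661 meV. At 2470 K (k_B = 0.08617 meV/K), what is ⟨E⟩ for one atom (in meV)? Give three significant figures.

75.3 meV

k_BT = 0.08617 × 2470 K = 212.84 meV.
Eᵢ/kT = 0, 1.9122, 3.1056.
Z = Σ e^(−Eᵢ/kT) = e^(−0) + e^(−1.9122) + e^(−3.1056) = 1.0000 + 0.14775 + 0.044798 = 1.1925.
⟨E⟩ = Σ Eᵢ e^(−Eᵢ/kT) / Z = (0·1.0000 + 407·0.14775 + 661·0.044798) / 1.1925 = 75.3 meV.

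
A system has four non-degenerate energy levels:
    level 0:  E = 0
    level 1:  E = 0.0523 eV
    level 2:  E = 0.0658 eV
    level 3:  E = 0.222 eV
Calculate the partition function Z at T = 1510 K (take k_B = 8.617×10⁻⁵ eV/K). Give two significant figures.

Z = 2.5

k_BT = 8.617×10⁻⁵ × 1510 K = 0.1301 eV.
Eᵢ/kT = 0, 0.4020, 0.5058, 1.706.
Z = Σ e^(−Eᵢ/kT) = e^(−0) + e^(−0.4020) + e^(−0.5058) + e^(−1.706) = 1.000 + 0.6690 + 0.6030 + 0.1816 = 2.454.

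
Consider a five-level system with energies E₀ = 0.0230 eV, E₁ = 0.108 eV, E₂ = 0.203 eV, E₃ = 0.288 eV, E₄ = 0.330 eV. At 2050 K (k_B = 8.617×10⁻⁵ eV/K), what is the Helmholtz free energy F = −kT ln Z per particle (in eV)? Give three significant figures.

-0.130 eV

k_BT = 8.617×10⁻⁵ × 2050 K = 0.17665 eV.
Eᵢ/kT = 0.13020, 0.61138, 1.1492, 1.6303, 1.8681.
Z = Σ e^(−Eᵢ/kT) = e^(−0.13020) + e^(−0.61138) + e^(−1.1492) + e^(−1.6303) + e^(−1.8681) = 0.87792 + 0.54260 + 0.31689 + 0.19587 + 0.15442 = 2.0877.
F = −kT ln Z = −0.17665 × ln(2.0877) = −0.17665 × 0.73606 = -0.130 eV.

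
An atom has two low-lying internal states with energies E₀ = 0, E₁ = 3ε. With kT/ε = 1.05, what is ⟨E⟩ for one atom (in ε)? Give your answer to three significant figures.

Eᵢ/kT = 0, 2.8571.
Z = Σ e^(−Eᵢ/kT) = e^(−0) + e^(−2.8571) = 1.0000 + 0.057435 = 1.0574.
⟨E⟩ = Σ Eᵢ e^(−Eᵢ/kT) / Z = (0·1.0000 + 3·0.057435) / 1.0574 = 0.163 ε.

0.163 ε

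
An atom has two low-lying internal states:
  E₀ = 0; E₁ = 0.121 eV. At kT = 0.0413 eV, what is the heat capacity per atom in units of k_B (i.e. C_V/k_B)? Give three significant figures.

0.413

Eᵢ/kT = 0, 2.9298.
Z = Σ e^(−Eᵢ/kT) = e^(−0) + e^(−2.9298) = 1.0000 + 0.053408 = 1.0534.
⟨E⟩ = 0.0061348 eV, ⟨E²⟩ = 0.00074231 eV².
C_V/k_B = (⟨E²⟩ − ⟨E⟩²)/(kT)² = (0.00074231 − 0.000037636)/0.0017057 = 0.413.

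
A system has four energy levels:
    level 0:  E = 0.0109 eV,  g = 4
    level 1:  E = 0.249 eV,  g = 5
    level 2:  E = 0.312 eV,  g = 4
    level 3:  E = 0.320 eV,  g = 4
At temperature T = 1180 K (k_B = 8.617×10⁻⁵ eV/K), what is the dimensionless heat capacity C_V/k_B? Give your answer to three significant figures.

1.05

k_BT = 8.617×10⁻⁵ × 1180 K = 0.10168 eV.
Eᵢ/kT = 0.10720, 2.4489, 3.0685, 3.1471.
Z = Σ gᵢe^(−Eᵢ/kT) = 4·e^(−0.10720) + 5·e^(−2.4489) + 4·e^(−3.0685) + 4·e^(−3.1471) = 3.5934 + 0.43194 + 0.18596 + 0.17191 = 4.3832.
⟨E⟩ = 0.059261 eV, ⟨E²⟩ = 0.014353 eV².
C_V/k_B = (⟨E²⟩ − ⟨E⟩²)/(kT)² = (0.014353 − 0.0035119)/0.010339 = 1.05.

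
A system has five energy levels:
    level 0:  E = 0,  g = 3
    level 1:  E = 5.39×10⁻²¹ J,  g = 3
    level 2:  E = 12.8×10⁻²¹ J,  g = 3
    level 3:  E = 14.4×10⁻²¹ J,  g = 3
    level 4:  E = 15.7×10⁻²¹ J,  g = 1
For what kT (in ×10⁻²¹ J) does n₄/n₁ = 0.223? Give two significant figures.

26 ×10⁻²¹ J

n₄/n₁ = (g₄/g₁) exp[−(E₄−E₁)/kT] = 0.223.
⇒ (E₄−E₁)/kT = ln((1/3)/0.223) = ln(1.495) = 0.4021.
kT = 10.31 ×10⁻²¹ J / 0.4021 = 26 ×10⁻²¹ J.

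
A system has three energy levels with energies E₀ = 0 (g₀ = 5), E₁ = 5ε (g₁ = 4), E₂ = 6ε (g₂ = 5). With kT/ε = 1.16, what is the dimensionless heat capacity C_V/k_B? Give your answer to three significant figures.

0.340

Eᵢ/kT = 0, 4.3103, 5.1724.
Z = Σ gᵢe^(−Eᵢ/kT) = 5·e^(−0) + 4·e^(−4.3103) + 5·e^(−5.1724) = 5.0000 + 0.053718 + 0.028355 = 5.0821.
⟨E⟩ = 0.086327 ε, ⟨E²⟩ = 0.46511 ε².
C_V/k_B = (⟨E²⟩ − ⟨E⟩²)/(kT)² = (0.46511 − 0.0074524)/1.3456 = 0.340.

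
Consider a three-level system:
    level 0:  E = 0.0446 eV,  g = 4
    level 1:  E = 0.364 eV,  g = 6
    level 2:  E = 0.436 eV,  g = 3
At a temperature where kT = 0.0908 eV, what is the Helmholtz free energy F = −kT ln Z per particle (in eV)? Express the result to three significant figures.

-0.0861 eV

Eᵢ/kT = 0.49119, 4.0088, 4.8018.
Z = Σ gᵢe^(−Eᵢ/kT) = 4·e^(−0.49119) + 6·e^(−4.0088) + 3·e^(−4.8018) = 2.4476 + 0.10893 + 0.024645 = 2.5812.
F = −kT ln Z = −0.0908 × ln(2.5812) = −0.0908 × 0.94825 = -0.0861 eV.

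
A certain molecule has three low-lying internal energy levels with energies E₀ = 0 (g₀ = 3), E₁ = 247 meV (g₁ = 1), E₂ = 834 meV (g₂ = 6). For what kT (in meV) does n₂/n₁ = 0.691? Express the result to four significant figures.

n₂/n₁ = (g₂/g₁) exp[−(E₂−E₁)/kT] = 0.691.
⇒ (E₂−E₁)/kT = ln((6/1)/0.691) = ln(8.68307) = 2.16138.
kT = 587 meV / 2.16138 = 271.6 meV.

271.6 meV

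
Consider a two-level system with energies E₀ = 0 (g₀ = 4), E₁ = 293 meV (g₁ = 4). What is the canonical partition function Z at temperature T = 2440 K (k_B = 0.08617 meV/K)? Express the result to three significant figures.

k_BT = 0.08617 × 2440 K = 210.25 meV.
Eᵢ/kT = 0, 1.3936.
Z = Σ gᵢe^(−Eᵢ/kT) = 4·e^(−0) + 4·e^(−1.3936) = 4.0000 + 0.99272 = 4.9927.

Z = 4.99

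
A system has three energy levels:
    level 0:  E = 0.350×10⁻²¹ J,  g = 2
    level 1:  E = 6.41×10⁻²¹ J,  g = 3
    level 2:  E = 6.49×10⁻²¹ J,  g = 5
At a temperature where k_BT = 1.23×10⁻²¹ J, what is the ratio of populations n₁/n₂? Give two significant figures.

0.64

n₁/n₂ = (g₁/g₂) exp[−(E₁−E₂)/kT] = (3/5) × exp(−(-0.08 ×10⁻²¹ J)/(1.23 ×10⁻²¹ J)) = (3/5) × exp(0.06504) = 0.64.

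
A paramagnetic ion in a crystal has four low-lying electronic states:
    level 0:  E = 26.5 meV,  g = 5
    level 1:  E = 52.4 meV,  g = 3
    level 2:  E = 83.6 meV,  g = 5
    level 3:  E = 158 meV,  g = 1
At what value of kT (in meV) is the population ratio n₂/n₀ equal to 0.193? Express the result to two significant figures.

n₂/n₀ = (g₂/g₀) exp[−(E₂−E₀)/kT] = 0.193.
⇒ (E₂−E₀)/kT = ln((5/5)/0.193) = ln(5.181) = 1.645.
kT = 57.1 meV / 1.645 = 35 meV.

35 meV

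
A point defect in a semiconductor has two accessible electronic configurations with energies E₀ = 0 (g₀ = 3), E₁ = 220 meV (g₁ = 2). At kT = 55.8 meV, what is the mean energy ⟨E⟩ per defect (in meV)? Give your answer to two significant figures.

2.8 meV

Eᵢ/kT = 0, 3.943.
Z = Σ gᵢe^(−Eᵢ/kT) = 3·e^(−0) + 2·e^(−3.943) = 3.000 + 0.03878 = 3.039.
⟨E⟩ = Σ Eᵢ gᵢe^(−Eᵢ/kT) / Z = (0·3.000 + 220·0.03878) / 3.039 = 2.8 meV.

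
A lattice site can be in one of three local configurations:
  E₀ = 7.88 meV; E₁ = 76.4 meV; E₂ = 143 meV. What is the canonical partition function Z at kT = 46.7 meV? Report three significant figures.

Eᵢ/kT = 0.16874, 1.6360, 3.0621.
Z = Σ e^(−Eᵢ/kT) = e^(−0.16874) + e^(−1.6360) + e^(−3.0621) = 0.84473 + 0.19476 + 0.046789 = 1.0863.

Z = 1.09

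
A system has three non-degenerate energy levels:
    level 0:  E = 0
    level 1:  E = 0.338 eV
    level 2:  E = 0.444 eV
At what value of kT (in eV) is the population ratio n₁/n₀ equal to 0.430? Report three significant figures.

0.400 eV

n₁/n₀ = exp[−(E₁−E₀)/kT] = 0.430.
⇒ (E₁−E₀)/kT = ln(1/0.430) = ln(2.3256) = 0.84398.
kT = 0.338 eV / 0.84398 = 0.400 eV.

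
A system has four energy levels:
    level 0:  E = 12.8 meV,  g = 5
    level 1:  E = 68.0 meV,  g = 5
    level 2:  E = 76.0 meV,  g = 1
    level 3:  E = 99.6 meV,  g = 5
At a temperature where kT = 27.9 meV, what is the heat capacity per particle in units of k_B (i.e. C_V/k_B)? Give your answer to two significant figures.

0.75

Eᵢ/kT = 0.4588, 2.437, 2.724, 3.570.
Z = Σ gᵢe^(−Eᵢ/kT) = 5·e^(−0.4588) + 5·e^(−2.437) + 1·e^(−2.724) + 5·e^(−3.570) = 3.160 + 0.4371 + 0.06561 + 0.1408 = 3.804.
⟨E⟩ = 23.44 meV, ⟨E²⟩ = 1134 meV².
C_V/k_B = (⟨E²⟩ − ⟨E⟩²)/(kT)² = (1134 − 549.4)/778.4 = 0.75.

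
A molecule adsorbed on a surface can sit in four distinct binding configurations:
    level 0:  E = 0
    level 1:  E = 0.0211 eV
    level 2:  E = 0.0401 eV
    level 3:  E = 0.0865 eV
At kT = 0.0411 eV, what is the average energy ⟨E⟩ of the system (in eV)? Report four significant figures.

0.01826 eV

Eᵢ/kT = 0, 0.513382, 0.975669, 2.10462.
Z = Σ e^(−Eᵢ/kT) = e^(−0) + e^(−0.513382) + e^(−0.975669) + e^(−2.10462) = 1.00000 + 0.598468 + 0.376940 + 0.121892 = 2.09730.
⟨E⟩ = Σ Eᵢ e^(−Eᵢ/kT) / Z = (0·1.00000 + 0.0211·0.598468 + 0.0401·0.376940 + 0.0865·0.121892) / 2.09730 = 0.01826 eV.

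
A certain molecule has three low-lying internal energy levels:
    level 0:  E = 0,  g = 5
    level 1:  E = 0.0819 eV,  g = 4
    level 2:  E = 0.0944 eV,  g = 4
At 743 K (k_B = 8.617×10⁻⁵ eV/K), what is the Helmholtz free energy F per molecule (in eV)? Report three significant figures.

-0.125 eV

k_BT = 8.617×10⁻⁵ × 743 K = 0.064024 eV.
Eᵢ/kT = 0, 1.2792, 1.4744.
Z = Σ gᵢe^(−Eᵢ/kT) = 5·e^(−0) + 4·e^(−1.2792) + 4·e^(−1.4744) = 5.0000 + 1.1130 + 0.91566 = 7.0287.
F = −kT ln Z = −0.064024 × ln(7.0287) = −0.064024 × 1.9500 = -0.125 eV.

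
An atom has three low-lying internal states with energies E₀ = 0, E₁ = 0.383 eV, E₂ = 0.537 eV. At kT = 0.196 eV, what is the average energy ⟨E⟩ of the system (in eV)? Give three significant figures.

Eᵢ/kT = 0, 1.9541, 2.7398.
Z = Σ e^(−Eᵢ/kT) = e^(−0) + e^(−1.9541) + e^(−2.7398) = 1.0000 + 0.14169 + 0.064583 = 1.2063.
⟨E⟩ = Σ Eᵢ e^(−Eᵢ/kT) / Z = (0·1.0000 + 0.383·0.14169 + 0.537·0.064583) / 1.2063 = 0.0737 eV.

0.0737 eV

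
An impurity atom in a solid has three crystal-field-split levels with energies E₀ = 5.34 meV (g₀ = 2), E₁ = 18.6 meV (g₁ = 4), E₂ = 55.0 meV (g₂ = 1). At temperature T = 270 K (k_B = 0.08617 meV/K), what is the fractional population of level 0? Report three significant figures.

0.457

k_BT = 0.08617 × 270 K = 23.266 meV.
Eᵢ/kT = 0.22952, 0.79945, 2.3640.
Z = Σ gᵢe^(−Eᵢ/kT) = 2·e^(−0.22952) + 4·e^(−0.79945) + 1·e^(−2.3640) = 1.5898 + 1.7983 + 0.094043 = 3.4821.
P₀ = g₀ e^(−E₀/kT) / Z = 1.5898/3.4821 = 0.457.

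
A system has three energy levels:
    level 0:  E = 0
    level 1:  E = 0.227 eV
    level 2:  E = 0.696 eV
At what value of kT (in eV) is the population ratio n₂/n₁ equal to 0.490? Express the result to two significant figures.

n₂/n₁ = exp[−(E₂−E₁)/kT] = 0.490.
⇒ (E₂−E₁)/kT = ln(1/0.490) = ln(2.041) = 0.7134.
kT = 0.469 eV / 0.7134 = 0.66 eV.

0.66 eV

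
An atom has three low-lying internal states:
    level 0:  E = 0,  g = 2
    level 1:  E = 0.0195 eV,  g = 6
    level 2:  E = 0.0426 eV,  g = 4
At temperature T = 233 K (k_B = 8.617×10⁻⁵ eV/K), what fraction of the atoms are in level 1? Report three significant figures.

0.478

k_BT = 8.617×10⁻⁵ × 233 K = 0.020078 eV.
Eᵢ/kT = 0, 0.97121, 2.1217.
Z = Σ gᵢe^(−Eᵢ/kT) = 2·e^(−0) + 6·e^(−0.97121) + 4·e^(−2.1217) = 2.0000 + 2.2717 + 0.47931 = 4.7510.
P₁ = g₁ e^(−E₁/kT) / Z = 2.2717/4.7510 = 0.478.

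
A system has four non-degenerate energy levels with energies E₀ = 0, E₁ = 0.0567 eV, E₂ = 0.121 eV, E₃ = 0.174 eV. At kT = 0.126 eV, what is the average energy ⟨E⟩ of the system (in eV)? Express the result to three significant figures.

Eᵢ/kT = 0, 0.45000, 0.96032, 1.3810.
Z = Σ e^(−Eᵢ/kT) = e^(−0) + e^(−0.45000) + e^(−0.96032) + e^(−1.3810) = 1.0000 + 0.63763 + 0.38277 + 0.25133 = 2.2717.
⟨E⟩ = Σ Eᵢ e^(−Eᵢ/kT) / Z = (0·1.0000 + 0.0567·0.63763 + 0.121·0.38277 + 0.174·0.25133) / 2.2717 = 0.0556 eV.

0.0556 eV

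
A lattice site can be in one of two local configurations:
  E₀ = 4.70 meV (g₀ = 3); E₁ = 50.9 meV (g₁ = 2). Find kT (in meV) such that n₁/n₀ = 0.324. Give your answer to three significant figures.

64.0 meV

n₁/n₀ = (g₁/g₀) exp[−(E₁−E₀)/kT] = 0.324.
⇒ (E₁−E₀)/kT = ln((2/3)/0.324) = ln(2.0576) = 0.72154.
kT = 46.20 meV / 0.72154 = 64.0 meV.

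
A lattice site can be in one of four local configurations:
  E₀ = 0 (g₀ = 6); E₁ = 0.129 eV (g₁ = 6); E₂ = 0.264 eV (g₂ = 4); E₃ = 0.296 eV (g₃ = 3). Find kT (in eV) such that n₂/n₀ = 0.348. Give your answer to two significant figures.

0.41 eV

n₂/n₀ = (g₂/g₀) exp[−(E₂−E₀)/kT] = 0.348.
⇒ (E₂−E₀)/kT = ln((4/6)/0.348) = ln(1.916) = 0.6502.
kT = 0.264 eV / 0.6502 = 0.41 eV.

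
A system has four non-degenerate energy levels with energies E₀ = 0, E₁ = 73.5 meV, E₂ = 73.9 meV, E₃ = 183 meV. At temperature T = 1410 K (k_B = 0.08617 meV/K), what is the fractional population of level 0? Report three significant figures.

0.432

k_BT = 0.08617 × 1410 K = 121.50 meV.
Eᵢ/kT = 0, 0.60494, 0.60823, 1.5062.
Z = Σ e^(−Eᵢ/kT) = e^(−0) + e^(−0.60494) + e^(−0.60823) + e^(−1.5062) = 1.0000 + 0.54611 + 0.54431 + 0.22175 = 2.3122.
P₀ = e^(−E₀/kT) / Z = 1.0000/2.3122 = 0.432.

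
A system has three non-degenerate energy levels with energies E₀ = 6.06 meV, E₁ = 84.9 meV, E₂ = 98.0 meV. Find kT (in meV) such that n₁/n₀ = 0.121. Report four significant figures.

n₁/n₀ = exp[−(E₁−E₀)/kT] = 0.121.
⇒ (E₁−E₀)/kT = ln(1/0.121) = ln(8.26446) = 2.11196.
kT = 78.84 meV / 2.11196 = 37.33 meV.

37.33 meV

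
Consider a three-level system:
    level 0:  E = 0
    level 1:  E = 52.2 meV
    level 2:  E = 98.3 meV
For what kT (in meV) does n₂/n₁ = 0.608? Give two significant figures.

93 meV

n₂/n₁ = exp[−(E₂−E₁)/kT] = 0.608.
⇒ (E₂−E₁)/kT = ln(1/0.608) = ln(1.645) = 0.4977.
kT = 46.1 meV / 0.4977 = 93 meV.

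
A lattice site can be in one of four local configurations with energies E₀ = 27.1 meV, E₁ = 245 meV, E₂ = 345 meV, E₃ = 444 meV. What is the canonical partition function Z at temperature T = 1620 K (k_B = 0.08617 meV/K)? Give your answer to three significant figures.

Z = 1.12

k_BT = 0.08617 × 1620 K = 139.60 meV.
Eᵢ/kT = 0.19413, 1.7550, 2.4713, 3.1805.
Z = Σ e^(−Eᵢ/kT) = e^(−0.19413) + e^(−1.7550) + e^(−2.4713) + e^(−3.1805) = 0.82355 + 0.17291 + 0.084475 + 0.041565 = 1.1225.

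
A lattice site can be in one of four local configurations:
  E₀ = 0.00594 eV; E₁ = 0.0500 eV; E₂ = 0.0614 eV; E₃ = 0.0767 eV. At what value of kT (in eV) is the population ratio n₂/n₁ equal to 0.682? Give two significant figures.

n₂/n₁ = exp[−(E₂−E₁)/kT] = 0.682.
⇒ (E₂−E₁)/kT = ln(1/0.682) = ln(1.466) = 0.3825.
kT = 0.0114 eV / 0.3825 = 0.030 eV.

0.030 eV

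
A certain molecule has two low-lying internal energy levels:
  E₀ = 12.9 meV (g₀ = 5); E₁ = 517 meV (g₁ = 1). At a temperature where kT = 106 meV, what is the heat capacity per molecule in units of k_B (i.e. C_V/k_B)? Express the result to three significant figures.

Eᵢ/kT = 0.12170, 4.8774.
Z = Σ gᵢe^(−Eᵢ/kT) = 5·e^(−0.12170) + 1·e^(−4.8774) = 4.4271 + 0.0076168 = 4.4347.
⟨E⟩ = 13.766 meV, ⟨E²⟩ = 625.21 meV².
C_V/k_B = (⟨E²⟩ − ⟨E⟩²)/(kT)² = (625.21 − 189.50)/11236 = 0.0388.

0.0388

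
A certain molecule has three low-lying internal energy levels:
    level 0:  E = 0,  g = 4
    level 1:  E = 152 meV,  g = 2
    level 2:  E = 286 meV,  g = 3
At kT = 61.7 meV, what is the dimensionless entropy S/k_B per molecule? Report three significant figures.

Eᵢ/kT = 0, 2.4635, 4.6353.
Z = Σ gᵢe^(−Eᵢ/kT) = 4·e^(−0) + 2·e^(−2.4635) + 3·e^(−4.6353) = 4.0000 + 0.17027 + 0.029110 = 4.1994.
⟨E⟩ = Σ EᵢPᵢ = 8.1456 meV.
S/k_B = ln Z + ⟨E⟩/kT = ln(4.1994) + 8.1456/61.7 = 1.4349 + 0.13202 = 1.57.

1.57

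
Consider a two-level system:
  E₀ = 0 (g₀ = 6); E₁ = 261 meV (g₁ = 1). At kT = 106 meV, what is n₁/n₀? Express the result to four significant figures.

0.01421

n₁/n₀ = (g₁/g₀) exp[−(E₁−E₀)/kT] = (1/6) × exp(−(261 meV)/(106 meV)) = (1/6) × exp(-2.46226) = 0.01421.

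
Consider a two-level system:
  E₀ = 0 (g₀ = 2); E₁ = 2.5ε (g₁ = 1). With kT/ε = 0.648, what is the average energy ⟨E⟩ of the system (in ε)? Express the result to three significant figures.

Eᵢ/kT = 0, 3.8580.
Z = Σ gᵢe^(−Eᵢ/kT) = 2·e^(−0) + 1·e^(−3.8580) = 2.0000 + 0.021110 = 2.0211.
⟨E⟩ = Σ Eᵢ gᵢe^(−Eᵢ/kT) / Z = (0·2.0000 + 2.5·0.021110) / 2.0211 = 0.0261 ε.

0.0261 ε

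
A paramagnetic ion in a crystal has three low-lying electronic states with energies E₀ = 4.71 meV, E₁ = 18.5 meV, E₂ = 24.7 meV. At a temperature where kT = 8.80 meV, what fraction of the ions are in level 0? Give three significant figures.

Eᵢ/kT = 0.53523, 2.1023, 2.8068.
Z = Σ e^(−Eᵢ/kT) = e^(−0.53523) + e^(−2.1023) + e^(−2.8068) = 0.58553 + 0.12218 + 0.060398 = 0.76811.
P₀ = e^(−E₀/kT) / Z = 0.58553/0.76811 = 0.762.

0.762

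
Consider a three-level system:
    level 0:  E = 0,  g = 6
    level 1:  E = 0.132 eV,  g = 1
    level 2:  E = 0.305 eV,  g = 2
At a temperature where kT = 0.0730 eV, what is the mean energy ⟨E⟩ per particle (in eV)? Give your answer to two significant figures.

0.0050 eV

Eᵢ/kT = 0, 1.808, 4.178.
Z = Σ gᵢe^(−Eᵢ/kT) = 6·e^(−0) + 1·e^(−1.808) + 2·e^(−4.178) = 6.000 + 0.1640 + 0.03066 = 6.195.
⟨E⟩ = Σ Eᵢ gᵢe^(−Eᵢ/kT) / Z = (0·6.000 + 0.132·0.1640 + 0.305·0.03066) / 6.195 = 0.0050 eV.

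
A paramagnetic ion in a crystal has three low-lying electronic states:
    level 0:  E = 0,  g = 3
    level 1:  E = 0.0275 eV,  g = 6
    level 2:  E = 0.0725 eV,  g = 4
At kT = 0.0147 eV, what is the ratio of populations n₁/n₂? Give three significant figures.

32.0

n₁/n₂ = (g₁/g₂) exp[−(E₁−E₂)/kT] = (6/4) × exp(−(-0.0450 eV)/(0.0147 eV)) = (6/4) × exp(3.0612) = 32.0.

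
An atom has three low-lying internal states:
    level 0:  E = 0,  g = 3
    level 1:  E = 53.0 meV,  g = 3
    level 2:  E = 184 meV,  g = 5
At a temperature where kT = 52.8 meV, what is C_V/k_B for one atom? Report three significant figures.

Eᵢ/kT = 0, 1.0038, 3.4848.
Z = Σ gᵢe^(−Eᵢ/kT) = 3·e^(−0) + 3·e^(−1.0038) + 5·e^(−3.4848) = 3.0000 + 1.0995 + 0.15330 = 4.2528.
⟨E⟩ = 20.335 meV, ⟨E²⟩ = 1946.6 meV².
C_V/k_B = (⟨E²⟩ − ⟨E⟩²)/(kT)² = (1946.6 − 413.51)/2787.8 = 0.550.

0.550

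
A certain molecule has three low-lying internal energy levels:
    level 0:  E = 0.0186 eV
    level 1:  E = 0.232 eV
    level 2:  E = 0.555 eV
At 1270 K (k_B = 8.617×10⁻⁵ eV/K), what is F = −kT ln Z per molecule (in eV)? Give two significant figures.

0.0033 eV

k_BT = 8.617×10⁻⁵ × 1270 K = 0.1094 eV.
Eᵢ/kT = 0.1700, 2.121, 5.073.
Z = Σ e^(−Eᵢ/kT) = e^(−0.1700) + e^(−2.121) + e^(−5.073) = 0.8437 + 0.1199 + 0.006264 = 0.9699.
F = −kT ln Z = −0.1094 × ln(0.9699) = −0.1094 × -0.03056 = 0.0033 eV.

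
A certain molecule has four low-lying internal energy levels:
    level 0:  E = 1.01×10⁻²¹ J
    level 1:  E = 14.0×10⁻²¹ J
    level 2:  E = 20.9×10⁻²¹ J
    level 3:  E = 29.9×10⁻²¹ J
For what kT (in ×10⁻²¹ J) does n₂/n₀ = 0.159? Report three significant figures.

n₂/n₀ = exp[−(E₂−E₀)/kT] = 0.159.
⇒ (E₂−E₀)/kT = ln(1/0.159) = ln(6.2893) = 1.8388.
kT = 19.89 ×10⁻²¹ J / 1.8388 = 10.8 ×10⁻²¹ J.

10.8 ×10⁻²¹ J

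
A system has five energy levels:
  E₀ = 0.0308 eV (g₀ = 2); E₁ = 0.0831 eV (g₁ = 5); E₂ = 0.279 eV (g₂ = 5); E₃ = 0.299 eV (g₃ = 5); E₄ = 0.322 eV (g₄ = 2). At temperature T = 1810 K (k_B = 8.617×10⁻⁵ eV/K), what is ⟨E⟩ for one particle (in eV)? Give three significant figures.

0.130 eV

k_BT = 8.617×10⁻⁵ × 1810 K = 0.15597 eV.
Eᵢ/kT = 0.19747, 0.53279, 1.7888, 1.9170, 2.0645.
Z = Σ gᵢe^(−Eᵢ/kT) = 2·e^(−0.19747) + 5·e^(−0.53279) + 5·e^(−1.7888) + 5·e^(−1.9170) + 2·e^(−2.0645) = 1.6416 + 2.9348 + 0.83580 + 0.73524 + 0.25376 = 6.4012.
⟨E⟩ = Σ Eᵢ gᵢe^(−Eᵢ/kT) / Z = (0.0308·1.6416 + 0.0831·2.9348 + 0.279·0.83580 + 0.299·0.73524 + 0.322·0.25376) / 6.4012 = 0.130 eV.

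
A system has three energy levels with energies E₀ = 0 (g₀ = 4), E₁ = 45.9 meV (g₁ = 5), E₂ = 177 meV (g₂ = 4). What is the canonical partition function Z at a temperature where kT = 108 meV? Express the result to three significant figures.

Z = 8.05

Eᵢ/kT = 0, 0.42500, 1.6389.
Z = Σ gᵢe^(−Eᵢ/kT) = 4·e^(−0) + 5·e^(−0.42500) + 4·e^(−1.6389) = 4.0000 + 3.2688 + 0.77677 = 8.0456.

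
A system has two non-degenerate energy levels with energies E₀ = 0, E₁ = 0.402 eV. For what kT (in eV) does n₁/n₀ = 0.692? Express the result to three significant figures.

1.09 eV

n₁/n₀ = exp[−(E₁−E₀)/kT] = 0.692.
⇒ (E₁−E₀)/kT = ln(1/0.692) = ln(1.4451) = 0.36818.
kT = 0.402 eV / 0.36818 = 1.09 eV.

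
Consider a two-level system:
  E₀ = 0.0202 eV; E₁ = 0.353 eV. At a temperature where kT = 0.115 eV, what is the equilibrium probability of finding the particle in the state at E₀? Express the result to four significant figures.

0.9475

Eᵢ/kT = 0.175652, 3.06957.
Z = Σ e^(−Eᵢ/kT) = e^(−0.175652) + e^(−3.06957) = 0.838910 + 0.0464411 = 0.885351.
P₀ = e^(−E₀/kT) / Z = 0.838910/0.885351 = 0.9475.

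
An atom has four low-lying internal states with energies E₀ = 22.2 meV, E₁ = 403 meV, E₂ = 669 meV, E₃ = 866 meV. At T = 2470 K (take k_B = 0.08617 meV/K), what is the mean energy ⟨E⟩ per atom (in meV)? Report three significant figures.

k_BT = 0.08617 × 2470 K = 212.84 meV.
Eᵢ/kT = 0.10430, 1.8934, 3.1432, 4.0688.
Z = Σ e^(−Eᵢ/kT) = e^(−0.10430) + e^(−1.8934) + e^(−3.1432) + e^(−4.0688) = 0.90095 + 0.15056 + 0.043145 + 0.017098 = 1.1118.
⟨E⟩ = Σ Eᵢ e^(−Eᵢ/kT) / Z = (22.2·0.90095 + 403·0.15056 + 669·0.043145 + 866·0.017098) / 1.1118 = 112 meV.

112 meV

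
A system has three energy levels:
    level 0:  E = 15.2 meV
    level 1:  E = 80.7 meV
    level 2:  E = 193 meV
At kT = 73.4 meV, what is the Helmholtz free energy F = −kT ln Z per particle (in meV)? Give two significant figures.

Eᵢ/kT = 0.2071, 1.099, 2.629.
Z = Σ e^(−Eᵢ/kT) = e^(−0.2071) + e^(−1.099) + e^(−2.629) = 0.8129 + 0.3332 + 0.07215 = 1.218.
F = −kT ln Z = −73.4 × ln(1.218) = −73.4 × 0.1972 = -14 meV.

-14 meV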